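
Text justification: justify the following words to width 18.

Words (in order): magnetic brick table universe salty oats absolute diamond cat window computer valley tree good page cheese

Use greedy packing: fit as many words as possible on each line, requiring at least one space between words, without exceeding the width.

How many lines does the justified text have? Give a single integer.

Line 1: ['magnetic', 'brick'] (min_width=14, slack=4)
Line 2: ['table', 'universe'] (min_width=14, slack=4)
Line 3: ['salty', 'oats'] (min_width=10, slack=8)
Line 4: ['absolute', 'diamond'] (min_width=16, slack=2)
Line 5: ['cat', 'window'] (min_width=10, slack=8)
Line 6: ['computer', 'valley'] (min_width=15, slack=3)
Line 7: ['tree', 'good', 'page'] (min_width=14, slack=4)
Line 8: ['cheese'] (min_width=6, slack=12)
Total lines: 8

Answer: 8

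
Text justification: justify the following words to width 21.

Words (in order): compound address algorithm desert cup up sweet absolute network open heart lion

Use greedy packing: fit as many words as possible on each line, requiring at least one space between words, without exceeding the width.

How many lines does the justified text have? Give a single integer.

Answer: 5

Derivation:
Line 1: ['compound', 'address'] (min_width=16, slack=5)
Line 2: ['algorithm', 'desert', 'cup'] (min_width=20, slack=1)
Line 3: ['up', 'sweet', 'absolute'] (min_width=17, slack=4)
Line 4: ['network', 'open', 'heart'] (min_width=18, slack=3)
Line 5: ['lion'] (min_width=4, slack=17)
Total lines: 5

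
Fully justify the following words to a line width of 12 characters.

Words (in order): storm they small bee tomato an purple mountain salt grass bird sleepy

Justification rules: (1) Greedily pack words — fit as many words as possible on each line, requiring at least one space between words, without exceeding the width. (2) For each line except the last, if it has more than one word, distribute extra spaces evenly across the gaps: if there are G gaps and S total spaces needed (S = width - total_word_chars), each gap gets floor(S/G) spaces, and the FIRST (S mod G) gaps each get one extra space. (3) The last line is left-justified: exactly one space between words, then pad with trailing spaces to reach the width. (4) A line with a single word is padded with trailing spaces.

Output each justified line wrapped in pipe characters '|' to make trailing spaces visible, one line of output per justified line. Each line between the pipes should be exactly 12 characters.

Answer: |storm   they|
|small    bee|
|tomato    an|
|purple      |
|mountain    |
|salt   grass|
|bird sleepy |

Derivation:
Line 1: ['storm', 'they'] (min_width=10, slack=2)
Line 2: ['small', 'bee'] (min_width=9, slack=3)
Line 3: ['tomato', 'an'] (min_width=9, slack=3)
Line 4: ['purple'] (min_width=6, slack=6)
Line 5: ['mountain'] (min_width=8, slack=4)
Line 6: ['salt', 'grass'] (min_width=10, slack=2)
Line 7: ['bird', 'sleepy'] (min_width=11, slack=1)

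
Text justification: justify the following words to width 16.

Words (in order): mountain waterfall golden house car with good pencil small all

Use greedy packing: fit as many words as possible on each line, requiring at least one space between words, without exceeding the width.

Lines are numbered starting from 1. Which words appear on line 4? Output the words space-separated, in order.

Answer: good pencil

Derivation:
Line 1: ['mountain'] (min_width=8, slack=8)
Line 2: ['waterfall', 'golden'] (min_width=16, slack=0)
Line 3: ['house', 'car', 'with'] (min_width=14, slack=2)
Line 4: ['good', 'pencil'] (min_width=11, slack=5)
Line 5: ['small', 'all'] (min_width=9, slack=7)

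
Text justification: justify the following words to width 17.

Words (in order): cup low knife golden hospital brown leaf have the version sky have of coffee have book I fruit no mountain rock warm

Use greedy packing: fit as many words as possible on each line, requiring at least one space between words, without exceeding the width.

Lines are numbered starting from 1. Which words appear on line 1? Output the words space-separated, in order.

Answer: cup low knife

Derivation:
Line 1: ['cup', 'low', 'knife'] (min_width=13, slack=4)
Line 2: ['golden', 'hospital'] (min_width=15, slack=2)
Line 3: ['brown', 'leaf', 'have'] (min_width=15, slack=2)
Line 4: ['the', 'version', 'sky'] (min_width=15, slack=2)
Line 5: ['have', 'of', 'coffee'] (min_width=14, slack=3)
Line 6: ['have', 'book', 'I', 'fruit'] (min_width=17, slack=0)
Line 7: ['no', 'mountain', 'rock'] (min_width=16, slack=1)
Line 8: ['warm'] (min_width=4, slack=13)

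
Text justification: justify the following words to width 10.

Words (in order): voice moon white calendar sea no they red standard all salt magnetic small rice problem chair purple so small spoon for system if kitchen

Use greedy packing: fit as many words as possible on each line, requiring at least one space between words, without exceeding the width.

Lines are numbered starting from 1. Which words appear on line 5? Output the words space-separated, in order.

Line 1: ['voice', 'moon'] (min_width=10, slack=0)
Line 2: ['white'] (min_width=5, slack=5)
Line 3: ['calendar'] (min_width=8, slack=2)
Line 4: ['sea', 'no'] (min_width=6, slack=4)
Line 5: ['they', 'red'] (min_width=8, slack=2)
Line 6: ['standard'] (min_width=8, slack=2)
Line 7: ['all', 'salt'] (min_width=8, slack=2)
Line 8: ['magnetic'] (min_width=8, slack=2)
Line 9: ['small', 'rice'] (min_width=10, slack=0)
Line 10: ['problem'] (min_width=7, slack=3)
Line 11: ['chair'] (min_width=5, slack=5)
Line 12: ['purple', 'so'] (min_width=9, slack=1)
Line 13: ['small'] (min_width=5, slack=5)
Line 14: ['spoon', 'for'] (min_width=9, slack=1)
Line 15: ['system', 'if'] (min_width=9, slack=1)
Line 16: ['kitchen'] (min_width=7, slack=3)

Answer: they red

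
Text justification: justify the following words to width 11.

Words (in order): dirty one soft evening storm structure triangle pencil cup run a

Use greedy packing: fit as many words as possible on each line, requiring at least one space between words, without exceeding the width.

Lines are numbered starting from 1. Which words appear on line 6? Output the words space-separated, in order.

Line 1: ['dirty', 'one'] (min_width=9, slack=2)
Line 2: ['soft'] (min_width=4, slack=7)
Line 3: ['evening'] (min_width=7, slack=4)
Line 4: ['storm'] (min_width=5, slack=6)
Line 5: ['structure'] (min_width=9, slack=2)
Line 6: ['triangle'] (min_width=8, slack=3)
Line 7: ['pencil', 'cup'] (min_width=10, slack=1)
Line 8: ['run', 'a'] (min_width=5, slack=6)

Answer: triangle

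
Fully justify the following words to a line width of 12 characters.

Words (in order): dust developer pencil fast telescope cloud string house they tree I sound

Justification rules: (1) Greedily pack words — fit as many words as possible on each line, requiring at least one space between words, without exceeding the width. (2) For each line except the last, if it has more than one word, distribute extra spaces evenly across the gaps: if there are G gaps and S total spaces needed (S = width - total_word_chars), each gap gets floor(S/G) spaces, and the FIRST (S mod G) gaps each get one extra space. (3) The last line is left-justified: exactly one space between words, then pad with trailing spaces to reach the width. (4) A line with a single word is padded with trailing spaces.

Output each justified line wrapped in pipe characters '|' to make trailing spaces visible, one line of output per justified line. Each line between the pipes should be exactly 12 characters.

Line 1: ['dust'] (min_width=4, slack=8)
Line 2: ['developer'] (min_width=9, slack=3)
Line 3: ['pencil', 'fast'] (min_width=11, slack=1)
Line 4: ['telescope'] (min_width=9, slack=3)
Line 5: ['cloud', 'string'] (min_width=12, slack=0)
Line 6: ['house', 'they'] (min_width=10, slack=2)
Line 7: ['tree', 'I', 'sound'] (min_width=12, slack=0)

Answer: |dust        |
|developer   |
|pencil  fast|
|telescope   |
|cloud string|
|house   they|
|tree I sound|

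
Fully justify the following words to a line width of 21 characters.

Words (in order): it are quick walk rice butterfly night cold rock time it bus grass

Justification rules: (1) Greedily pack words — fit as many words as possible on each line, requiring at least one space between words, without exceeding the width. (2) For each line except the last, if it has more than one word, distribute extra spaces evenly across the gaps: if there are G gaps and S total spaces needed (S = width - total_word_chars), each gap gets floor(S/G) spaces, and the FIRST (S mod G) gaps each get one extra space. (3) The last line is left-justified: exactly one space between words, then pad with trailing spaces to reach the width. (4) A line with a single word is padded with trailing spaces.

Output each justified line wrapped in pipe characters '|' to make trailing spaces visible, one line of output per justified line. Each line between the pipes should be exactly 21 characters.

Answer: |it   are  quick  walk|
|rice  butterfly night|
|cold rock time it bus|
|grass                |

Derivation:
Line 1: ['it', 'are', 'quick', 'walk'] (min_width=17, slack=4)
Line 2: ['rice', 'butterfly', 'night'] (min_width=20, slack=1)
Line 3: ['cold', 'rock', 'time', 'it', 'bus'] (min_width=21, slack=0)
Line 4: ['grass'] (min_width=5, slack=16)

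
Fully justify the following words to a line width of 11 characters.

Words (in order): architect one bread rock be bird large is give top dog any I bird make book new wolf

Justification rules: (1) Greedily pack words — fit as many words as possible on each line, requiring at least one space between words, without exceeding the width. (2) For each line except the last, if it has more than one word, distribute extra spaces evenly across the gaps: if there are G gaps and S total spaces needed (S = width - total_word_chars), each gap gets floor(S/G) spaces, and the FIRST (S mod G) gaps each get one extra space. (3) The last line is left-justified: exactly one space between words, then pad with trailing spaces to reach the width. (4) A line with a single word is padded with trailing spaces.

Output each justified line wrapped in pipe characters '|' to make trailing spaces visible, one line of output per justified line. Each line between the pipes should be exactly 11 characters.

Answer: |architect  |
|one   bread|
|rock     be|
|bird  large|
|is give top|
|dog  any  I|
|bird   make|
|book    new|
|wolf       |

Derivation:
Line 1: ['architect'] (min_width=9, slack=2)
Line 2: ['one', 'bread'] (min_width=9, slack=2)
Line 3: ['rock', 'be'] (min_width=7, slack=4)
Line 4: ['bird', 'large'] (min_width=10, slack=1)
Line 5: ['is', 'give', 'top'] (min_width=11, slack=0)
Line 6: ['dog', 'any', 'I'] (min_width=9, slack=2)
Line 7: ['bird', 'make'] (min_width=9, slack=2)
Line 8: ['book', 'new'] (min_width=8, slack=3)
Line 9: ['wolf'] (min_width=4, slack=7)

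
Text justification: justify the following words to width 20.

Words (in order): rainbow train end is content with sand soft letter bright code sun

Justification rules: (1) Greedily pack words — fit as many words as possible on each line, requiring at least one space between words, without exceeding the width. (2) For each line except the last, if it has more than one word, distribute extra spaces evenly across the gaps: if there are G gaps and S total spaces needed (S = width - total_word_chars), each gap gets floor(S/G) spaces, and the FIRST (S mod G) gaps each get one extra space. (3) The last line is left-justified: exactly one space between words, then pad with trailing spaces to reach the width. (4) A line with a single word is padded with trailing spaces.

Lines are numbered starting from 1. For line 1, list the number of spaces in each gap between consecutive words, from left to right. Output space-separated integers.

Line 1: ['rainbow', 'train', 'end', 'is'] (min_width=20, slack=0)
Line 2: ['content', 'with', 'sand'] (min_width=17, slack=3)
Line 3: ['soft', 'letter', 'bright'] (min_width=18, slack=2)
Line 4: ['code', 'sun'] (min_width=8, slack=12)

Answer: 1 1 1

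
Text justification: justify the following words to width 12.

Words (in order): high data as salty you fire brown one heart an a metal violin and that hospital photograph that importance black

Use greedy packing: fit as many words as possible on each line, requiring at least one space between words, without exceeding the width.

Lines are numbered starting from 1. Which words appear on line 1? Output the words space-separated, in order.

Line 1: ['high', 'data', 'as'] (min_width=12, slack=0)
Line 2: ['salty', 'you'] (min_width=9, slack=3)
Line 3: ['fire', 'brown'] (min_width=10, slack=2)
Line 4: ['one', 'heart', 'an'] (min_width=12, slack=0)
Line 5: ['a', 'metal'] (min_width=7, slack=5)
Line 6: ['violin', 'and'] (min_width=10, slack=2)
Line 7: ['that'] (min_width=4, slack=8)
Line 8: ['hospital'] (min_width=8, slack=4)
Line 9: ['photograph'] (min_width=10, slack=2)
Line 10: ['that'] (min_width=4, slack=8)
Line 11: ['importance'] (min_width=10, slack=2)
Line 12: ['black'] (min_width=5, slack=7)

Answer: high data as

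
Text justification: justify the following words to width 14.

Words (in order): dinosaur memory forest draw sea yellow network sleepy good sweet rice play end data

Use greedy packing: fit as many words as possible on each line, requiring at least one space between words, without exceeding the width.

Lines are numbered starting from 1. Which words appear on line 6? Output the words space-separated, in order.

Line 1: ['dinosaur'] (min_width=8, slack=6)
Line 2: ['memory', 'forest'] (min_width=13, slack=1)
Line 3: ['draw', 'sea'] (min_width=8, slack=6)
Line 4: ['yellow', 'network'] (min_width=14, slack=0)
Line 5: ['sleepy', 'good'] (min_width=11, slack=3)
Line 6: ['sweet', 'rice'] (min_width=10, slack=4)
Line 7: ['play', 'end', 'data'] (min_width=13, slack=1)

Answer: sweet rice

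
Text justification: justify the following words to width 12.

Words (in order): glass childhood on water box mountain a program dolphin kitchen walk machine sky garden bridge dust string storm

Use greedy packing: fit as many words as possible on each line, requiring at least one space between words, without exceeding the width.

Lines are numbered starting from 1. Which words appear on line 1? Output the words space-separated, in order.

Line 1: ['glass'] (min_width=5, slack=7)
Line 2: ['childhood', 'on'] (min_width=12, slack=0)
Line 3: ['water', 'box'] (min_width=9, slack=3)
Line 4: ['mountain', 'a'] (min_width=10, slack=2)
Line 5: ['program'] (min_width=7, slack=5)
Line 6: ['dolphin'] (min_width=7, slack=5)
Line 7: ['kitchen', 'walk'] (min_width=12, slack=0)
Line 8: ['machine', 'sky'] (min_width=11, slack=1)
Line 9: ['garden'] (min_width=6, slack=6)
Line 10: ['bridge', 'dust'] (min_width=11, slack=1)
Line 11: ['string', 'storm'] (min_width=12, slack=0)

Answer: glass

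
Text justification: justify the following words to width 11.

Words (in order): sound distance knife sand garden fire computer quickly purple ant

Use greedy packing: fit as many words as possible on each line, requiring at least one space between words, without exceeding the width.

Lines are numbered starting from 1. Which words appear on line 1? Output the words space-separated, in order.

Line 1: ['sound'] (min_width=5, slack=6)
Line 2: ['distance'] (min_width=8, slack=3)
Line 3: ['knife', 'sand'] (min_width=10, slack=1)
Line 4: ['garden', 'fire'] (min_width=11, slack=0)
Line 5: ['computer'] (min_width=8, slack=3)
Line 6: ['quickly'] (min_width=7, slack=4)
Line 7: ['purple', 'ant'] (min_width=10, slack=1)

Answer: sound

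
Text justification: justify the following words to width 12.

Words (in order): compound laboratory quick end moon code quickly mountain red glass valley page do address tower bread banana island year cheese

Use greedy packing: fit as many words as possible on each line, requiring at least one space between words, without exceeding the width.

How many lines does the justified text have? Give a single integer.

Line 1: ['compound'] (min_width=8, slack=4)
Line 2: ['laboratory'] (min_width=10, slack=2)
Line 3: ['quick', 'end'] (min_width=9, slack=3)
Line 4: ['moon', 'code'] (min_width=9, slack=3)
Line 5: ['quickly'] (min_width=7, slack=5)
Line 6: ['mountain', 'red'] (min_width=12, slack=0)
Line 7: ['glass', 'valley'] (min_width=12, slack=0)
Line 8: ['page', 'do'] (min_width=7, slack=5)
Line 9: ['address'] (min_width=7, slack=5)
Line 10: ['tower', 'bread'] (min_width=11, slack=1)
Line 11: ['banana'] (min_width=6, slack=6)
Line 12: ['island', 'year'] (min_width=11, slack=1)
Line 13: ['cheese'] (min_width=6, slack=6)
Total lines: 13

Answer: 13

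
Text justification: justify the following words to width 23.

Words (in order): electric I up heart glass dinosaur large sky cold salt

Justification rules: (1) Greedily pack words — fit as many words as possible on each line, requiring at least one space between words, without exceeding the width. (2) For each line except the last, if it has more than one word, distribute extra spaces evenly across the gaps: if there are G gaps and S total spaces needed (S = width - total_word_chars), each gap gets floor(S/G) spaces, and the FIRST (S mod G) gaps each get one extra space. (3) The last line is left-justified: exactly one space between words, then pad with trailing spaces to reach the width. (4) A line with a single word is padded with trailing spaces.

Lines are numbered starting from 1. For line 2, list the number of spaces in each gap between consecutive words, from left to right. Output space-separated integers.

Line 1: ['electric', 'I', 'up', 'heart'] (min_width=19, slack=4)
Line 2: ['glass', 'dinosaur', 'large'] (min_width=20, slack=3)
Line 3: ['sky', 'cold', 'salt'] (min_width=13, slack=10)

Answer: 3 2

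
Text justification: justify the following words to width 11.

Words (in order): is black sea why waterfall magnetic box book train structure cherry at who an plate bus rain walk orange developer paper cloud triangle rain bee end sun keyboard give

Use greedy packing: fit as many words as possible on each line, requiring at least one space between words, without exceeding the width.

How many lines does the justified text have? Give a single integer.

Answer: 19

Derivation:
Line 1: ['is', 'black'] (min_width=8, slack=3)
Line 2: ['sea', 'why'] (min_width=7, slack=4)
Line 3: ['waterfall'] (min_width=9, slack=2)
Line 4: ['magnetic'] (min_width=8, slack=3)
Line 5: ['box', 'book'] (min_width=8, slack=3)
Line 6: ['train'] (min_width=5, slack=6)
Line 7: ['structure'] (min_width=9, slack=2)
Line 8: ['cherry', 'at'] (min_width=9, slack=2)
Line 9: ['who', 'an'] (min_width=6, slack=5)
Line 10: ['plate', 'bus'] (min_width=9, slack=2)
Line 11: ['rain', 'walk'] (min_width=9, slack=2)
Line 12: ['orange'] (min_width=6, slack=5)
Line 13: ['developer'] (min_width=9, slack=2)
Line 14: ['paper', 'cloud'] (min_width=11, slack=0)
Line 15: ['triangle'] (min_width=8, slack=3)
Line 16: ['rain', 'bee'] (min_width=8, slack=3)
Line 17: ['end', 'sun'] (min_width=7, slack=4)
Line 18: ['keyboard'] (min_width=8, slack=3)
Line 19: ['give'] (min_width=4, slack=7)
Total lines: 19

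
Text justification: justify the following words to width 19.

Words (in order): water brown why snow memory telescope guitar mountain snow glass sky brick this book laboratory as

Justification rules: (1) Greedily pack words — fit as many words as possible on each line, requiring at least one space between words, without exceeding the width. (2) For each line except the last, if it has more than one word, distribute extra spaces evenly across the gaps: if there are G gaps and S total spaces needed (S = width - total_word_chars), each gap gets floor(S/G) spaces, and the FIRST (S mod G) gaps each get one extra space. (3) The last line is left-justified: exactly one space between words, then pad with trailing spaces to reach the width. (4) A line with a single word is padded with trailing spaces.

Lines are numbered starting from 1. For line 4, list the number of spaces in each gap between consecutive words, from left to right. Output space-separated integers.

Answer: 1 1

Derivation:
Line 1: ['water', 'brown', 'why'] (min_width=15, slack=4)
Line 2: ['snow', 'memory'] (min_width=11, slack=8)
Line 3: ['telescope', 'guitar'] (min_width=16, slack=3)
Line 4: ['mountain', 'snow', 'glass'] (min_width=19, slack=0)
Line 5: ['sky', 'brick', 'this', 'book'] (min_width=19, slack=0)
Line 6: ['laboratory', 'as'] (min_width=13, slack=6)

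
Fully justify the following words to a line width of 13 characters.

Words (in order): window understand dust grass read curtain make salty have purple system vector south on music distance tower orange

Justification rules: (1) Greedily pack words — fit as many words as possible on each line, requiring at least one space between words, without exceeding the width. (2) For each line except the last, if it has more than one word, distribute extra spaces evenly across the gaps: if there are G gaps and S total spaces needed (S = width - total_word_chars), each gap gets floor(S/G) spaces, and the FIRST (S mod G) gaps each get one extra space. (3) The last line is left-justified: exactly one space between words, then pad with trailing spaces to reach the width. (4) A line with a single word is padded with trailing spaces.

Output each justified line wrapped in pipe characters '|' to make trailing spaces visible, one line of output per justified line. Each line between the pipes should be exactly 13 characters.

Line 1: ['window'] (min_width=6, slack=7)
Line 2: ['understand'] (min_width=10, slack=3)
Line 3: ['dust', 'grass'] (min_width=10, slack=3)
Line 4: ['read', 'curtain'] (min_width=12, slack=1)
Line 5: ['make', 'salty'] (min_width=10, slack=3)
Line 6: ['have', 'purple'] (min_width=11, slack=2)
Line 7: ['system', 'vector'] (min_width=13, slack=0)
Line 8: ['south', 'on'] (min_width=8, slack=5)
Line 9: ['music'] (min_width=5, slack=8)
Line 10: ['distance'] (min_width=8, slack=5)
Line 11: ['tower', 'orange'] (min_width=12, slack=1)

Answer: |window       |
|understand   |
|dust    grass|
|read  curtain|
|make    salty|
|have   purple|
|system vector|
|south      on|
|music        |
|distance     |
|tower orange |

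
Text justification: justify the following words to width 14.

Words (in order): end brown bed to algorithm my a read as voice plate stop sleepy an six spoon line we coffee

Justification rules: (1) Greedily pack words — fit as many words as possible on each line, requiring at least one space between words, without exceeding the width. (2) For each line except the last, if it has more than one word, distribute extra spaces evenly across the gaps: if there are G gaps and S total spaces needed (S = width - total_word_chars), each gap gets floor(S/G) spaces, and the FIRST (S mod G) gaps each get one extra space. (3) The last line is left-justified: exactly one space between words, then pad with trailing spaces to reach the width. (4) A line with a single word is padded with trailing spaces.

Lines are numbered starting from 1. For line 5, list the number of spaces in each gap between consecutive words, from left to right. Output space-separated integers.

Answer: 1 1

Derivation:
Line 1: ['end', 'brown', 'bed'] (min_width=13, slack=1)
Line 2: ['to', 'algorithm'] (min_width=12, slack=2)
Line 3: ['my', 'a', 'read', 'as'] (min_width=12, slack=2)
Line 4: ['voice', 'plate'] (min_width=11, slack=3)
Line 5: ['stop', 'sleepy', 'an'] (min_width=14, slack=0)
Line 6: ['six', 'spoon', 'line'] (min_width=14, slack=0)
Line 7: ['we', 'coffee'] (min_width=9, slack=5)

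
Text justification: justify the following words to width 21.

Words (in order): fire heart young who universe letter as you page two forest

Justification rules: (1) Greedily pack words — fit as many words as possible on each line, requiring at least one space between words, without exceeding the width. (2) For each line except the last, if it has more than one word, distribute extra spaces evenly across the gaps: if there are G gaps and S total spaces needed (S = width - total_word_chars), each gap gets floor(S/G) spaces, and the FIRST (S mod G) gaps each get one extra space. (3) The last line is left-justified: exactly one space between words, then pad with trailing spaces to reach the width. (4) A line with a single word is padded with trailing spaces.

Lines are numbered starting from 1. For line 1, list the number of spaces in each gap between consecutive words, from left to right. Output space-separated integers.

Answer: 2 1 1

Derivation:
Line 1: ['fire', 'heart', 'young', 'who'] (min_width=20, slack=1)
Line 2: ['universe', 'letter', 'as'] (min_width=18, slack=3)
Line 3: ['you', 'page', 'two', 'forest'] (min_width=19, slack=2)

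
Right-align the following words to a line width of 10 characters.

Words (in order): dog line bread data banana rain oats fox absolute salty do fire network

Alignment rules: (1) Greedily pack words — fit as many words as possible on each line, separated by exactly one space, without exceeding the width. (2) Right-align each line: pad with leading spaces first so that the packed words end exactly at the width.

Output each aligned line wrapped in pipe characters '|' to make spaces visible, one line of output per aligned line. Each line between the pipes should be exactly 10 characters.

Line 1: ['dog', 'line'] (min_width=8, slack=2)
Line 2: ['bread', 'data'] (min_width=10, slack=0)
Line 3: ['banana'] (min_width=6, slack=4)
Line 4: ['rain', 'oats'] (min_width=9, slack=1)
Line 5: ['fox'] (min_width=3, slack=7)
Line 6: ['absolute'] (min_width=8, slack=2)
Line 7: ['salty', 'do'] (min_width=8, slack=2)
Line 8: ['fire'] (min_width=4, slack=6)
Line 9: ['network'] (min_width=7, slack=3)

Answer: |  dog line|
|bread data|
|    banana|
| rain oats|
|       fox|
|  absolute|
|  salty do|
|      fire|
|   network|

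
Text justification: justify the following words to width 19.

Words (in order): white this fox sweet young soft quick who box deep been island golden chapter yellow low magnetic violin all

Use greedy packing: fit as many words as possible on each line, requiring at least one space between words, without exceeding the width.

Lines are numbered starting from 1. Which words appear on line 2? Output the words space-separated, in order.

Line 1: ['white', 'this', 'fox'] (min_width=14, slack=5)
Line 2: ['sweet', 'young', 'soft'] (min_width=16, slack=3)
Line 3: ['quick', 'who', 'box', 'deep'] (min_width=18, slack=1)
Line 4: ['been', 'island', 'golden'] (min_width=18, slack=1)
Line 5: ['chapter', 'yellow', 'low'] (min_width=18, slack=1)
Line 6: ['magnetic', 'violin', 'all'] (min_width=19, slack=0)

Answer: sweet young soft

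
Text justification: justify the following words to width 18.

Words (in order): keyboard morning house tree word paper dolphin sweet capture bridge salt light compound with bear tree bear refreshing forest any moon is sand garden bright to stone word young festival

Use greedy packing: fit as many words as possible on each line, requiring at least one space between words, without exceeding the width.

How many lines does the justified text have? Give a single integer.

Answer: 12

Derivation:
Line 1: ['keyboard', 'morning'] (min_width=16, slack=2)
Line 2: ['house', 'tree', 'word'] (min_width=15, slack=3)
Line 3: ['paper', 'dolphin'] (min_width=13, slack=5)
Line 4: ['sweet', 'capture'] (min_width=13, slack=5)
Line 5: ['bridge', 'salt', 'light'] (min_width=17, slack=1)
Line 6: ['compound', 'with', 'bear'] (min_width=18, slack=0)
Line 7: ['tree', 'bear'] (min_width=9, slack=9)
Line 8: ['refreshing', 'forest'] (min_width=17, slack=1)
Line 9: ['any', 'moon', 'is', 'sand'] (min_width=16, slack=2)
Line 10: ['garden', 'bright', 'to'] (min_width=16, slack=2)
Line 11: ['stone', 'word', 'young'] (min_width=16, slack=2)
Line 12: ['festival'] (min_width=8, slack=10)
Total lines: 12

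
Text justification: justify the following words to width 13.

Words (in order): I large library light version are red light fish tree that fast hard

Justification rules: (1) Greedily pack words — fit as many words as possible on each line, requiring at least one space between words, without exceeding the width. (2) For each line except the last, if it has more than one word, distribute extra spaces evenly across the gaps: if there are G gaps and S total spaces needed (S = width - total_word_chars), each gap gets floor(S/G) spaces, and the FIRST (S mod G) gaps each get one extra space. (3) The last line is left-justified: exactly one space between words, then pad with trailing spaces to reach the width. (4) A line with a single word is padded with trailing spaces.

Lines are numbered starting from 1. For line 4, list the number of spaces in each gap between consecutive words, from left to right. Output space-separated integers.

Answer: 5

Derivation:
Line 1: ['I', 'large'] (min_width=7, slack=6)
Line 2: ['library', 'light'] (min_width=13, slack=0)
Line 3: ['version', 'are'] (min_width=11, slack=2)
Line 4: ['red', 'light'] (min_width=9, slack=4)
Line 5: ['fish', 'tree'] (min_width=9, slack=4)
Line 6: ['that', 'fast'] (min_width=9, slack=4)
Line 7: ['hard'] (min_width=4, slack=9)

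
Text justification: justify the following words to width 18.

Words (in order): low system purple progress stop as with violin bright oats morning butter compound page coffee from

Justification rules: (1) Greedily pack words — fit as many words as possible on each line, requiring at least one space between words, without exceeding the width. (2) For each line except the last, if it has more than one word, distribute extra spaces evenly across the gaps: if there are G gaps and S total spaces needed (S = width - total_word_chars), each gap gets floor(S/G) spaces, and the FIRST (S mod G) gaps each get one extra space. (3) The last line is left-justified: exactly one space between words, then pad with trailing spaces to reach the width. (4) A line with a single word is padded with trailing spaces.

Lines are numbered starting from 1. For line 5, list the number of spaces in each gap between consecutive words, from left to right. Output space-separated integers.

Line 1: ['low', 'system', 'purple'] (min_width=17, slack=1)
Line 2: ['progress', 'stop', 'as'] (min_width=16, slack=2)
Line 3: ['with', 'violin', 'bright'] (min_width=18, slack=0)
Line 4: ['oats', 'morning'] (min_width=12, slack=6)
Line 5: ['butter', 'compound'] (min_width=15, slack=3)
Line 6: ['page', 'coffee', 'from'] (min_width=16, slack=2)

Answer: 4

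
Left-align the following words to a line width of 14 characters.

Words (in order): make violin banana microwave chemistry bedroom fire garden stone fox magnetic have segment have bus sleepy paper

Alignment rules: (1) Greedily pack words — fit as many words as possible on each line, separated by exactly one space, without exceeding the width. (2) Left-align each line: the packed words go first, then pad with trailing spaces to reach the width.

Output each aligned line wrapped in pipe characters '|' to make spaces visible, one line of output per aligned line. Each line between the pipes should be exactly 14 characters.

Line 1: ['make', 'violin'] (min_width=11, slack=3)
Line 2: ['banana'] (min_width=6, slack=8)
Line 3: ['microwave'] (min_width=9, slack=5)
Line 4: ['chemistry'] (min_width=9, slack=5)
Line 5: ['bedroom', 'fire'] (min_width=12, slack=2)
Line 6: ['garden', 'stone'] (min_width=12, slack=2)
Line 7: ['fox', 'magnetic'] (min_width=12, slack=2)
Line 8: ['have', 'segment'] (min_width=12, slack=2)
Line 9: ['have', 'bus'] (min_width=8, slack=6)
Line 10: ['sleepy', 'paper'] (min_width=12, slack=2)

Answer: |make violin   |
|banana        |
|microwave     |
|chemistry     |
|bedroom fire  |
|garden stone  |
|fox magnetic  |
|have segment  |
|have bus      |
|sleepy paper  |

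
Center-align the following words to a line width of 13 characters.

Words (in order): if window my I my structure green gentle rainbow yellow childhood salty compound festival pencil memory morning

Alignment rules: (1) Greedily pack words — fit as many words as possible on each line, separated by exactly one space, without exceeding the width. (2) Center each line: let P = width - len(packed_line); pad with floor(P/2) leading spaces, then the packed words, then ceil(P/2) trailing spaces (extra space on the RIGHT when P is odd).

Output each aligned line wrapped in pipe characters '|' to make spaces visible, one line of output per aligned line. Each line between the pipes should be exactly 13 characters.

Answer: |if window my |
|    I my     |
|  structure  |
|green gentle |
|   rainbow   |
|   yellow    |
|  childhood  |
|    salty    |
|  compound   |
|  festival   |
|pencil memory|
|   morning   |

Derivation:
Line 1: ['if', 'window', 'my'] (min_width=12, slack=1)
Line 2: ['I', 'my'] (min_width=4, slack=9)
Line 3: ['structure'] (min_width=9, slack=4)
Line 4: ['green', 'gentle'] (min_width=12, slack=1)
Line 5: ['rainbow'] (min_width=7, slack=6)
Line 6: ['yellow'] (min_width=6, slack=7)
Line 7: ['childhood'] (min_width=9, slack=4)
Line 8: ['salty'] (min_width=5, slack=8)
Line 9: ['compound'] (min_width=8, slack=5)
Line 10: ['festival'] (min_width=8, slack=5)
Line 11: ['pencil', 'memory'] (min_width=13, slack=0)
Line 12: ['morning'] (min_width=7, slack=6)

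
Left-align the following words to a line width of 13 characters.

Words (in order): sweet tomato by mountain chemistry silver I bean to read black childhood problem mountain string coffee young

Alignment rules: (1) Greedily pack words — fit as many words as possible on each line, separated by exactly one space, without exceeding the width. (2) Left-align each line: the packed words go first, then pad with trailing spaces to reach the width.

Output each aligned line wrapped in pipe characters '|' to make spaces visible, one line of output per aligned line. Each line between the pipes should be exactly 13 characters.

Line 1: ['sweet', 'tomato'] (min_width=12, slack=1)
Line 2: ['by', 'mountain'] (min_width=11, slack=2)
Line 3: ['chemistry'] (min_width=9, slack=4)
Line 4: ['silver', 'I', 'bean'] (min_width=13, slack=0)
Line 5: ['to', 'read', 'black'] (min_width=13, slack=0)
Line 6: ['childhood'] (min_width=9, slack=4)
Line 7: ['problem'] (min_width=7, slack=6)
Line 8: ['mountain'] (min_width=8, slack=5)
Line 9: ['string', 'coffee'] (min_width=13, slack=0)
Line 10: ['young'] (min_width=5, slack=8)

Answer: |sweet tomato |
|by mountain  |
|chemistry    |
|silver I bean|
|to read black|
|childhood    |
|problem      |
|mountain     |
|string coffee|
|young        |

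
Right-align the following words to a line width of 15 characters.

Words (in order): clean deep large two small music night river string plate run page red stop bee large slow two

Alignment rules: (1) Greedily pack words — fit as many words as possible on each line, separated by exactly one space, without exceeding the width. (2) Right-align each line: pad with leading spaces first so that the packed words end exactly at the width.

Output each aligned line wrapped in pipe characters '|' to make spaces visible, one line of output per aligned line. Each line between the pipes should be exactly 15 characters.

Line 1: ['clean', 'deep'] (min_width=10, slack=5)
Line 2: ['large', 'two', 'small'] (min_width=15, slack=0)
Line 3: ['music', 'night'] (min_width=11, slack=4)
Line 4: ['river', 'string'] (min_width=12, slack=3)
Line 5: ['plate', 'run', 'page'] (min_width=14, slack=1)
Line 6: ['red', 'stop', 'bee'] (min_width=12, slack=3)
Line 7: ['large', 'slow', 'two'] (min_width=14, slack=1)

Answer: |     clean deep|
|large two small|
|    music night|
|   river string|
| plate run page|
|   red stop bee|
| large slow two|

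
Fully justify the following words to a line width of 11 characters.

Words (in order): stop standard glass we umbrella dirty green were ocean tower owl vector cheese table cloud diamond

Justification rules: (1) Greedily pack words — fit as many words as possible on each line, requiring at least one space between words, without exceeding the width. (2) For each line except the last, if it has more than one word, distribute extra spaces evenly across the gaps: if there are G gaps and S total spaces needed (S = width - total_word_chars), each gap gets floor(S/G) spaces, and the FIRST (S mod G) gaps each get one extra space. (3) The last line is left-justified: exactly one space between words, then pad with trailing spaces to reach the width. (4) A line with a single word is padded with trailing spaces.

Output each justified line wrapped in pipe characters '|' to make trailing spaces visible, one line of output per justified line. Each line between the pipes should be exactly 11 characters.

Answer: |stop       |
|standard   |
|glass    we|
|umbrella   |
|dirty green|
|were  ocean|
|tower   owl|
|vector     |
|cheese     |
|table cloud|
|diamond    |

Derivation:
Line 1: ['stop'] (min_width=4, slack=7)
Line 2: ['standard'] (min_width=8, slack=3)
Line 3: ['glass', 'we'] (min_width=8, slack=3)
Line 4: ['umbrella'] (min_width=8, slack=3)
Line 5: ['dirty', 'green'] (min_width=11, slack=0)
Line 6: ['were', 'ocean'] (min_width=10, slack=1)
Line 7: ['tower', 'owl'] (min_width=9, slack=2)
Line 8: ['vector'] (min_width=6, slack=5)
Line 9: ['cheese'] (min_width=6, slack=5)
Line 10: ['table', 'cloud'] (min_width=11, slack=0)
Line 11: ['diamond'] (min_width=7, slack=4)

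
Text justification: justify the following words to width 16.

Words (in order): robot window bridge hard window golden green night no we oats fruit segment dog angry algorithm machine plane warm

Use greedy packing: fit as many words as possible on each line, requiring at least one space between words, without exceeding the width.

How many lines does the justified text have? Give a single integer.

Answer: 9

Derivation:
Line 1: ['robot', 'window'] (min_width=12, slack=4)
Line 2: ['bridge', 'hard'] (min_width=11, slack=5)
Line 3: ['window', 'golden'] (min_width=13, slack=3)
Line 4: ['green', 'night', 'no'] (min_width=14, slack=2)
Line 5: ['we', 'oats', 'fruit'] (min_width=13, slack=3)
Line 6: ['segment', 'dog'] (min_width=11, slack=5)
Line 7: ['angry', 'algorithm'] (min_width=15, slack=1)
Line 8: ['machine', 'plane'] (min_width=13, slack=3)
Line 9: ['warm'] (min_width=4, slack=12)
Total lines: 9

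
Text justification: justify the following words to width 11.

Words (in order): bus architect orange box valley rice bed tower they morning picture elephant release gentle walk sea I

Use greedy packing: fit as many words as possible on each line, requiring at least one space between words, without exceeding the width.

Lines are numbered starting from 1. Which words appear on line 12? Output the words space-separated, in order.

Answer: sea I

Derivation:
Line 1: ['bus'] (min_width=3, slack=8)
Line 2: ['architect'] (min_width=9, slack=2)
Line 3: ['orange', 'box'] (min_width=10, slack=1)
Line 4: ['valley', 'rice'] (min_width=11, slack=0)
Line 5: ['bed', 'tower'] (min_width=9, slack=2)
Line 6: ['they'] (min_width=4, slack=7)
Line 7: ['morning'] (min_width=7, slack=4)
Line 8: ['picture'] (min_width=7, slack=4)
Line 9: ['elephant'] (min_width=8, slack=3)
Line 10: ['release'] (min_width=7, slack=4)
Line 11: ['gentle', 'walk'] (min_width=11, slack=0)
Line 12: ['sea', 'I'] (min_width=5, slack=6)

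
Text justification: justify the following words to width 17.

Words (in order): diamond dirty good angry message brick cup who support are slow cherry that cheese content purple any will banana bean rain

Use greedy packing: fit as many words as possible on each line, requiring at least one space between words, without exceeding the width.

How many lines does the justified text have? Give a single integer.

Line 1: ['diamond', 'dirty'] (min_width=13, slack=4)
Line 2: ['good', 'angry'] (min_width=10, slack=7)
Line 3: ['message', 'brick', 'cup'] (min_width=17, slack=0)
Line 4: ['who', 'support', 'are'] (min_width=15, slack=2)
Line 5: ['slow', 'cherry', 'that'] (min_width=16, slack=1)
Line 6: ['cheese', 'content'] (min_width=14, slack=3)
Line 7: ['purple', 'any', 'will'] (min_width=15, slack=2)
Line 8: ['banana', 'bean', 'rain'] (min_width=16, slack=1)
Total lines: 8

Answer: 8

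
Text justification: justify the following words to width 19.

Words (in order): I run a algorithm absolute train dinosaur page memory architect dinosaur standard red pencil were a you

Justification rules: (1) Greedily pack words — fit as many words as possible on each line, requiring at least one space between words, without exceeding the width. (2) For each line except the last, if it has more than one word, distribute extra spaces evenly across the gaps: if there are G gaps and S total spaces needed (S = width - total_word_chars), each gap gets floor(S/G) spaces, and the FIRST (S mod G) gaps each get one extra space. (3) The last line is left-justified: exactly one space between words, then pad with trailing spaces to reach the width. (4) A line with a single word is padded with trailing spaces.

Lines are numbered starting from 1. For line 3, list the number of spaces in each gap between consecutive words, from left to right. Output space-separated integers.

Line 1: ['I', 'run', 'a', 'algorithm'] (min_width=17, slack=2)
Line 2: ['absolute', 'train'] (min_width=14, slack=5)
Line 3: ['dinosaur', 'page'] (min_width=13, slack=6)
Line 4: ['memory', 'architect'] (min_width=16, slack=3)
Line 5: ['dinosaur', 'standard'] (min_width=17, slack=2)
Line 6: ['red', 'pencil', 'were', 'a'] (min_width=17, slack=2)
Line 7: ['you'] (min_width=3, slack=16)

Answer: 7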